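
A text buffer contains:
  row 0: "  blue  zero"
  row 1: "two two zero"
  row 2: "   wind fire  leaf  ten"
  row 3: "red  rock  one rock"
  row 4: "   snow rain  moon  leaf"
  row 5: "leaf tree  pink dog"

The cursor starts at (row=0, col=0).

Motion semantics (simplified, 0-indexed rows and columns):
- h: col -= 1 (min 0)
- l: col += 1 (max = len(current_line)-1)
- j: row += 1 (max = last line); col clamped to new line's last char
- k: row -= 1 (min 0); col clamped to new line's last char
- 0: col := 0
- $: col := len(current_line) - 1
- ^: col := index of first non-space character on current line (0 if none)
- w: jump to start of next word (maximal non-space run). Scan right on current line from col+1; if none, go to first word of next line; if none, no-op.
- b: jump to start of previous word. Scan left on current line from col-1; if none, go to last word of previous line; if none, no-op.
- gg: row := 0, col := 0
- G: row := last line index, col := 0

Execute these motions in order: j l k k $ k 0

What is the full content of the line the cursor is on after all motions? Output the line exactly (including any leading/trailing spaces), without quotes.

Answer:   blue  zero

Derivation:
After 1 (j): row=1 col=0 char='t'
After 2 (l): row=1 col=1 char='w'
After 3 (k): row=0 col=1 char='_'
After 4 (k): row=0 col=1 char='_'
After 5 ($): row=0 col=11 char='o'
After 6 (k): row=0 col=11 char='o'
After 7 (0): row=0 col=0 char='_'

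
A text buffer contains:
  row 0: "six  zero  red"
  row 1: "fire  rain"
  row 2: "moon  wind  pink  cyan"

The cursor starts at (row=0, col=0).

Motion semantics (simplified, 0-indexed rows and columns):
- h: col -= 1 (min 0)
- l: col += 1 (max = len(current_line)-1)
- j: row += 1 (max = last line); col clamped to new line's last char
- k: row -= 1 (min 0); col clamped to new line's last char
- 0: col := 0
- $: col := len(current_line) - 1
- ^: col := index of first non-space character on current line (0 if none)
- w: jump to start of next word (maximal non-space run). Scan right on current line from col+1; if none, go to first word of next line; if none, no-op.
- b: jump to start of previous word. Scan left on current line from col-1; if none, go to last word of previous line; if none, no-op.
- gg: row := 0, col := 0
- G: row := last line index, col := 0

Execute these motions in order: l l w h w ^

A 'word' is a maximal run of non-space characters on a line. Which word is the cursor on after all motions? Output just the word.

Answer: six

Derivation:
After 1 (l): row=0 col=1 char='i'
After 2 (l): row=0 col=2 char='x'
After 3 (w): row=0 col=5 char='z'
After 4 (h): row=0 col=4 char='_'
After 5 (w): row=0 col=5 char='z'
After 6 (^): row=0 col=0 char='s'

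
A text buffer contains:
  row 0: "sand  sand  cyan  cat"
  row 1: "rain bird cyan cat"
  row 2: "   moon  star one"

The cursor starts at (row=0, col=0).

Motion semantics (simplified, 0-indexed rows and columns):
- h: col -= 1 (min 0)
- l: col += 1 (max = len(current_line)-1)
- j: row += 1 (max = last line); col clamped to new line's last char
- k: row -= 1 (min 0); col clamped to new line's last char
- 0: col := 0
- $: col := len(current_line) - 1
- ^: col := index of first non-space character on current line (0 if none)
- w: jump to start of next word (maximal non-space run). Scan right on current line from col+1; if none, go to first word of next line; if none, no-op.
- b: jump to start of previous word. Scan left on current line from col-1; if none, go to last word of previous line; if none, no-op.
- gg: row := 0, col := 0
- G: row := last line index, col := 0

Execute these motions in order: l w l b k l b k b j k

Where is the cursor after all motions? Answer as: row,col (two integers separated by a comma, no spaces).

Answer: 0,0

Derivation:
After 1 (l): row=0 col=1 char='a'
After 2 (w): row=0 col=6 char='s'
After 3 (l): row=0 col=7 char='a'
After 4 (b): row=0 col=6 char='s'
After 5 (k): row=0 col=6 char='s'
After 6 (l): row=0 col=7 char='a'
After 7 (b): row=0 col=6 char='s'
After 8 (k): row=0 col=6 char='s'
After 9 (b): row=0 col=0 char='s'
After 10 (j): row=1 col=0 char='r'
After 11 (k): row=0 col=0 char='s'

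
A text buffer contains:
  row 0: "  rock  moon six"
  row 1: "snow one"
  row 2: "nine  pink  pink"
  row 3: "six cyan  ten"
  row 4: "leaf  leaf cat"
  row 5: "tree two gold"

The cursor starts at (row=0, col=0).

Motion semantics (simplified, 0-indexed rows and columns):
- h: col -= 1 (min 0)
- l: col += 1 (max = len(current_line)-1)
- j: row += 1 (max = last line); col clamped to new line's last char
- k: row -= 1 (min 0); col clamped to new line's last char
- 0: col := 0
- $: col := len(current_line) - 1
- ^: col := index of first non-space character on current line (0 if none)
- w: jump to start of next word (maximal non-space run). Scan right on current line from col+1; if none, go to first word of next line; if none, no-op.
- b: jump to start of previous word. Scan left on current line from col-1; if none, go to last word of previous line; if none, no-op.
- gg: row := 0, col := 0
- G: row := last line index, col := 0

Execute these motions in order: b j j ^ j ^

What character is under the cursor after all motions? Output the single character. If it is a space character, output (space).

After 1 (b): row=0 col=0 char='_'
After 2 (j): row=1 col=0 char='s'
After 3 (j): row=2 col=0 char='n'
After 4 (^): row=2 col=0 char='n'
After 5 (j): row=3 col=0 char='s'
After 6 (^): row=3 col=0 char='s'

Answer: s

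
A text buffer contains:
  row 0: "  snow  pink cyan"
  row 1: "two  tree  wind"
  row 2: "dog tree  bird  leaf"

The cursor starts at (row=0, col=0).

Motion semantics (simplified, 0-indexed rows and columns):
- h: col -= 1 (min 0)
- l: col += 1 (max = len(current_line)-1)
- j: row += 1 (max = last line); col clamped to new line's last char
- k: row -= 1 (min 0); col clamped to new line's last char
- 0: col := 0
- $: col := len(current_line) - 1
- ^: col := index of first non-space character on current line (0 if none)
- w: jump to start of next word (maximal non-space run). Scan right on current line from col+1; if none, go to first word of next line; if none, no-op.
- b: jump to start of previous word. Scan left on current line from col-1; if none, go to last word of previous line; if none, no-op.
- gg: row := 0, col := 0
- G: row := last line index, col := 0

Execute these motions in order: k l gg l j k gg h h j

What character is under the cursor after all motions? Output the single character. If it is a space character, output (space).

After 1 (k): row=0 col=0 char='_'
After 2 (l): row=0 col=1 char='_'
After 3 (gg): row=0 col=0 char='_'
After 4 (l): row=0 col=1 char='_'
After 5 (j): row=1 col=1 char='w'
After 6 (k): row=0 col=1 char='_'
After 7 (gg): row=0 col=0 char='_'
After 8 (h): row=0 col=0 char='_'
After 9 (h): row=0 col=0 char='_'
After 10 (j): row=1 col=0 char='t'

Answer: t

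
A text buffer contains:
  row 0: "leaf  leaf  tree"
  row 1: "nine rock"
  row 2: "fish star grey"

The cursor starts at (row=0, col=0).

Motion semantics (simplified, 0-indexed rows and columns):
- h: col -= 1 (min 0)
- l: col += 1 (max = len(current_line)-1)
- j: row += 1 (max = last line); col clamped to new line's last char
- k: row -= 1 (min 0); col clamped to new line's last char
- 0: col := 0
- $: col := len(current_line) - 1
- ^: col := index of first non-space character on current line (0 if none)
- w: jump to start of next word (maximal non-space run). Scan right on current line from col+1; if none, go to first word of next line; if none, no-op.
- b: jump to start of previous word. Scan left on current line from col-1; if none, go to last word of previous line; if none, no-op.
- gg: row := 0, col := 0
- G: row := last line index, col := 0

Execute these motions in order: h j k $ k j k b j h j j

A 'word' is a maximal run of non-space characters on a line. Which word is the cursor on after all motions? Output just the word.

Answer: star

Derivation:
After 1 (h): row=0 col=0 char='l'
After 2 (j): row=1 col=0 char='n'
After 3 (k): row=0 col=0 char='l'
After 4 ($): row=0 col=15 char='e'
After 5 (k): row=0 col=15 char='e'
After 6 (j): row=1 col=8 char='k'
After 7 (k): row=0 col=8 char='a'
After 8 (b): row=0 col=6 char='l'
After 9 (j): row=1 col=6 char='o'
After 10 (h): row=1 col=5 char='r'
After 11 (j): row=2 col=5 char='s'
After 12 (j): row=2 col=5 char='s'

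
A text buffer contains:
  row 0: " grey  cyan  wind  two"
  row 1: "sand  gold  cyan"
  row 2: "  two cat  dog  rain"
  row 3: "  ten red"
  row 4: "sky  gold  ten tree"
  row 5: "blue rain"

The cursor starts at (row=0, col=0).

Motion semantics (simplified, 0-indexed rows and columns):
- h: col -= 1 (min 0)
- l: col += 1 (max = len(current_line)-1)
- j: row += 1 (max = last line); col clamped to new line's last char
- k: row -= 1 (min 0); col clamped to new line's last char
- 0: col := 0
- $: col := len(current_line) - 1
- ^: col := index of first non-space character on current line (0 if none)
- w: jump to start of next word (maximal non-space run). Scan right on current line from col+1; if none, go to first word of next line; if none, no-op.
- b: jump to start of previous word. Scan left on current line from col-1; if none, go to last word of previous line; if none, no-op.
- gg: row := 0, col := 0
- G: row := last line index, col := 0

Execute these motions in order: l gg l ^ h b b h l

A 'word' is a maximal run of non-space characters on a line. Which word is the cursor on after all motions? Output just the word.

Answer: grey

Derivation:
After 1 (l): row=0 col=1 char='g'
After 2 (gg): row=0 col=0 char='_'
After 3 (l): row=0 col=1 char='g'
After 4 (^): row=0 col=1 char='g'
After 5 (h): row=0 col=0 char='_'
After 6 (b): row=0 col=0 char='_'
After 7 (b): row=0 col=0 char='_'
After 8 (h): row=0 col=0 char='_'
After 9 (l): row=0 col=1 char='g'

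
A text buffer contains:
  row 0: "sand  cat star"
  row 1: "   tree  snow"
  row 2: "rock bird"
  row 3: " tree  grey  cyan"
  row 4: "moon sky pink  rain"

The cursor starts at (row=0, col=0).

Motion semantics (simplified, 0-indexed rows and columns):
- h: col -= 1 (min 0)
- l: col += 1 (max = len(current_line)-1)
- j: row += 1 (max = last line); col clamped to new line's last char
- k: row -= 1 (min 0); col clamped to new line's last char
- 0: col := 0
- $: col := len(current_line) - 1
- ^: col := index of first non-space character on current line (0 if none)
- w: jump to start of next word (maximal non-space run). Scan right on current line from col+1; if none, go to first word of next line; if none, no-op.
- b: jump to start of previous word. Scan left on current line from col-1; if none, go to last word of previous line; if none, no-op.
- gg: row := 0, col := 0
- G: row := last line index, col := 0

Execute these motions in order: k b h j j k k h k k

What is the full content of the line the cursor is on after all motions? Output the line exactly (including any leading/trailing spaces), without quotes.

After 1 (k): row=0 col=0 char='s'
After 2 (b): row=0 col=0 char='s'
After 3 (h): row=0 col=0 char='s'
After 4 (j): row=1 col=0 char='_'
After 5 (j): row=2 col=0 char='r'
After 6 (k): row=1 col=0 char='_'
After 7 (k): row=0 col=0 char='s'
After 8 (h): row=0 col=0 char='s'
After 9 (k): row=0 col=0 char='s'
After 10 (k): row=0 col=0 char='s'

Answer: sand  cat star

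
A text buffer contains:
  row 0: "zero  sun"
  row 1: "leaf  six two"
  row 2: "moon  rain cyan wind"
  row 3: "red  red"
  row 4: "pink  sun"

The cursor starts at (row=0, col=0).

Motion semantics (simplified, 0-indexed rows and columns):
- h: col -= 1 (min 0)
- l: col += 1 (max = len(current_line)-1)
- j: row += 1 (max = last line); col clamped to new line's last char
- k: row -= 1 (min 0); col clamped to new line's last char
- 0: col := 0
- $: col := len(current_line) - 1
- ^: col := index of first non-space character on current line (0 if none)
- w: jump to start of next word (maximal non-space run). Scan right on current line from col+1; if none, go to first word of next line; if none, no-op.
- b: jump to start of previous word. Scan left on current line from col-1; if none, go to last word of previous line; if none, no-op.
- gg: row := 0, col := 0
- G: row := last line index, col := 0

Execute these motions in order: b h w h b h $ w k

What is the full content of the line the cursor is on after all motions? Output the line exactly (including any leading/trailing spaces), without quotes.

After 1 (b): row=0 col=0 char='z'
After 2 (h): row=0 col=0 char='z'
After 3 (w): row=0 col=6 char='s'
After 4 (h): row=0 col=5 char='_'
After 5 (b): row=0 col=0 char='z'
After 6 (h): row=0 col=0 char='z'
After 7 ($): row=0 col=8 char='n'
After 8 (w): row=1 col=0 char='l'
After 9 (k): row=0 col=0 char='z'

Answer: zero  sun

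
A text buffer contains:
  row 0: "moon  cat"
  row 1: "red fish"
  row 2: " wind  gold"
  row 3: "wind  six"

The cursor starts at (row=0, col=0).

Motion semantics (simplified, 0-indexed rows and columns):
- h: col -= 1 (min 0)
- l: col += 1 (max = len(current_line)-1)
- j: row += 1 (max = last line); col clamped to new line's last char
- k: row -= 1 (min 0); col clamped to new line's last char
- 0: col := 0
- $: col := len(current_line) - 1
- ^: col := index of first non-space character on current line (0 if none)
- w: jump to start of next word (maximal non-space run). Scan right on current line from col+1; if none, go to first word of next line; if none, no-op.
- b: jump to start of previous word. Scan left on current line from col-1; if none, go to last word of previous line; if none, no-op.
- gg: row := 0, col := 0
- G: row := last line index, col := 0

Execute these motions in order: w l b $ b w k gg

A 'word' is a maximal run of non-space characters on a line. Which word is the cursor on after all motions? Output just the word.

After 1 (w): row=0 col=6 char='c'
After 2 (l): row=0 col=7 char='a'
After 3 (b): row=0 col=6 char='c'
After 4 ($): row=0 col=8 char='t'
After 5 (b): row=0 col=6 char='c'
After 6 (w): row=1 col=0 char='r'
After 7 (k): row=0 col=0 char='m'
After 8 (gg): row=0 col=0 char='m'

Answer: moon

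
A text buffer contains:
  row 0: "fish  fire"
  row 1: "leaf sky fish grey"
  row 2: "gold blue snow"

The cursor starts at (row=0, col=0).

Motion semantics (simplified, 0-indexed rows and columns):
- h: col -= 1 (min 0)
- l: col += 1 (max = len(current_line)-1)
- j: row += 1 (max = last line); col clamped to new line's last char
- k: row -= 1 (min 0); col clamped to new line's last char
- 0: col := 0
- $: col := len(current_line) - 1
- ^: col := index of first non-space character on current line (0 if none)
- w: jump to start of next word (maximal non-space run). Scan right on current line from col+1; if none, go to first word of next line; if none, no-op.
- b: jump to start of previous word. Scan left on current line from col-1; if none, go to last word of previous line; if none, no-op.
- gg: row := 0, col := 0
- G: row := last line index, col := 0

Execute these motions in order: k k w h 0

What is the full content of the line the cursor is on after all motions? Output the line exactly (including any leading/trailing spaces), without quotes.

After 1 (k): row=0 col=0 char='f'
After 2 (k): row=0 col=0 char='f'
After 3 (w): row=0 col=6 char='f'
After 4 (h): row=0 col=5 char='_'
After 5 (0): row=0 col=0 char='f'

Answer: fish  fire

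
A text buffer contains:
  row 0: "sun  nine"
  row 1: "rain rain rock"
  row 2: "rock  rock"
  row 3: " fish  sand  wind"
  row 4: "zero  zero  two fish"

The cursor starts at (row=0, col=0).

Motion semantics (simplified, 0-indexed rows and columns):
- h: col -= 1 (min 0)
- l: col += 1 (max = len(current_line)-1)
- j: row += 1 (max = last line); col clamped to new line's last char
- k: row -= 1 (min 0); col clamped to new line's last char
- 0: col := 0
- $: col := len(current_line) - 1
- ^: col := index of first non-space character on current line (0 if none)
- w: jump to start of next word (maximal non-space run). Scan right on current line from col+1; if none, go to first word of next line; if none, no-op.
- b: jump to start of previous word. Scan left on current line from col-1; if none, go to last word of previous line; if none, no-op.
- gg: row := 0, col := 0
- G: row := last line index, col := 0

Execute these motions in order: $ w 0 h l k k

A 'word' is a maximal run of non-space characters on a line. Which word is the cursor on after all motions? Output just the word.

After 1 ($): row=0 col=8 char='e'
After 2 (w): row=1 col=0 char='r'
After 3 (0): row=1 col=0 char='r'
After 4 (h): row=1 col=0 char='r'
After 5 (l): row=1 col=1 char='a'
After 6 (k): row=0 col=1 char='u'
After 7 (k): row=0 col=1 char='u'

Answer: sun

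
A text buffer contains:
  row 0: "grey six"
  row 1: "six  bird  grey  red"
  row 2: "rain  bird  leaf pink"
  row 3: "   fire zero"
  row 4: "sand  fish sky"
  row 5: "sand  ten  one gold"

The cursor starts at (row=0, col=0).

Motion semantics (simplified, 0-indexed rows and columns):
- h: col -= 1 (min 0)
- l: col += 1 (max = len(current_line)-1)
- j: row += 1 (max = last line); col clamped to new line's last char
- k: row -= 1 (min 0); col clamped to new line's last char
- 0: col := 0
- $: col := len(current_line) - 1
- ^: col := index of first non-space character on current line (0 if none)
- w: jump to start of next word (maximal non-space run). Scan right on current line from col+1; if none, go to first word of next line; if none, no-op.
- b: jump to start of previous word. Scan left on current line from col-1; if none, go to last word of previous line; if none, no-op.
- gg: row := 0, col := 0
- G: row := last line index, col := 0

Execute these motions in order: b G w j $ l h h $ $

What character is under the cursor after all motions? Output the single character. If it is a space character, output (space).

Answer: d

Derivation:
After 1 (b): row=0 col=0 char='g'
After 2 (G): row=5 col=0 char='s'
After 3 (w): row=5 col=6 char='t'
After 4 (j): row=5 col=6 char='t'
After 5 ($): row=5 col=18 char='d'
After 6 (l): row=5 col=18 char='d'
After 7 (h): row=5 col=17 char='l'
After 8 (h): row=5 col=16 char='o'
After 9 ($): row=5 col=18 char='d'
After 10 ($): row=5 col=18 char='d'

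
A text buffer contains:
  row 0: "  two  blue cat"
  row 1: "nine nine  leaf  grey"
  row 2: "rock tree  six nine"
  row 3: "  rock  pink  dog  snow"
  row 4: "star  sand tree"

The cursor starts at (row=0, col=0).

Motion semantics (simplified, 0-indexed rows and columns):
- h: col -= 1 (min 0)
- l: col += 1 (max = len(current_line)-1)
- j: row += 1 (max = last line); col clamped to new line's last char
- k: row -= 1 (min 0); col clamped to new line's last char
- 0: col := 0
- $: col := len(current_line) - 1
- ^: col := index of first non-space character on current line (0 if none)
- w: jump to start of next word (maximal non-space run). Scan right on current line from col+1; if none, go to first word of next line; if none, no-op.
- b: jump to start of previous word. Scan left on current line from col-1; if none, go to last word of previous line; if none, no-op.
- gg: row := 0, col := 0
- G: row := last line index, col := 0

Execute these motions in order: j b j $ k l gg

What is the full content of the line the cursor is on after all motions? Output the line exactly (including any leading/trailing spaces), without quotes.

Answer:   two  blue cat

Derivation:
After 1 (j): row=1 col=0 char='n'
After 2 (b): row=0 col=12 char='c'
After 3 (j): row=1 col=12 char='e'
After 4 ($): row=1 col=20 char='y'
After 5 (k): row=0 col=14 char='t'
After 6 (l): row=0 col=14 char='t'
After 7 (gg): row=0 col=0 char='_'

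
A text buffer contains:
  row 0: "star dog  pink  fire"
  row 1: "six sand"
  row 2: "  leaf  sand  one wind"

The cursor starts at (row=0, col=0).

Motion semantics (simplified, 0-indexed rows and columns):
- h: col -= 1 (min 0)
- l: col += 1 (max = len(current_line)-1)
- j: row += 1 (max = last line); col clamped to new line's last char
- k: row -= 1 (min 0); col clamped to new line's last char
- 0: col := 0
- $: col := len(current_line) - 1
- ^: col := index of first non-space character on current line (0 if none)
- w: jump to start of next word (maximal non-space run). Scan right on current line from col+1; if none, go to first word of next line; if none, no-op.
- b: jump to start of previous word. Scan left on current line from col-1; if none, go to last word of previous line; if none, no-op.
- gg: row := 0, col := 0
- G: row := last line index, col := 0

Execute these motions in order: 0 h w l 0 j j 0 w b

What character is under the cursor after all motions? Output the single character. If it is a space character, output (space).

After 1 (0): row=0 col=0 char='s'
After 2 (h): row=0 col=0 char='s'
After 3 (w): row=0 col=5 char='d'
After 4 (l): row=0 col=6 char='o'
After 5 (0): row=0 col=0 char='s'
After 6 (j): row=1 col=0 char='s'
After 7 (j): row=2 col=0 char='_'
After 8 (0): row=2 col=0 char='_'
After 9 (w): row=2 col=2 char='l'
After 10 (b): row=1 col=4 char='s'

Answer: s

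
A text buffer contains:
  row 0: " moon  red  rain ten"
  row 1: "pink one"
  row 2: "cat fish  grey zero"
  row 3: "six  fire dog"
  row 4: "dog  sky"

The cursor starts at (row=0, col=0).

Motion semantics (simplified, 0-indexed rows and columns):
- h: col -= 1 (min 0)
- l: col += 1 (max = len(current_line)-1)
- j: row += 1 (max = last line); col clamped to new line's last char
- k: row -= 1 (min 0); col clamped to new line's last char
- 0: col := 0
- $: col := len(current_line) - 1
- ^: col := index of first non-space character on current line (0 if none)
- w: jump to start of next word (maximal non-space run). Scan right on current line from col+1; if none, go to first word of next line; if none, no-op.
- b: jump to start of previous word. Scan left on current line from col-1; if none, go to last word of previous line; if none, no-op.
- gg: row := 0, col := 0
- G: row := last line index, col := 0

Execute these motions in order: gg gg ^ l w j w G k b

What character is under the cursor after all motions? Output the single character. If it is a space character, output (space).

Answer: z

Derivation:
After 1 (gg): row=0 col=0 char='_'
After 2 (gg): row=0 col=0 char='_'
After 3 (^): row=0 col=1 char='m'
After 4 (l): row=0 col=2 char='o'
After 5 (w): row=0 col=7 char='r'
After 6 (j): row=1 col=7 char='e'
After 7 (w): row=2 col=0 char='c'
After 8 (G): row=4 col=0 char='d'
After 9 (k): row=3 col=0 char='s'
After 10 (b): row=2 col=15 char='z'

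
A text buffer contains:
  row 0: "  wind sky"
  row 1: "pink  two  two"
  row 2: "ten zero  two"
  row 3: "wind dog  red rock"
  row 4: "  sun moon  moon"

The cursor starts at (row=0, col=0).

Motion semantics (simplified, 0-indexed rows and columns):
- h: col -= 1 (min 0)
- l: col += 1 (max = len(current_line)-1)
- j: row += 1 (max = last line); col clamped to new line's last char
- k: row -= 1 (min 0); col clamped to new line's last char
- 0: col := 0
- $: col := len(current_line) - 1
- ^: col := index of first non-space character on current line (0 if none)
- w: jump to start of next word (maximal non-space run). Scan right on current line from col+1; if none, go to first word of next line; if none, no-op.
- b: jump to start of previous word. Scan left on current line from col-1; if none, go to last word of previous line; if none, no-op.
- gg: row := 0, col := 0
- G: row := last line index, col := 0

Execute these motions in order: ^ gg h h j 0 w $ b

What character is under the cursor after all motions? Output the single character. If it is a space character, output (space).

After 1 (^): row=0 col=2 char='w'
After 2 (gg): row=0 col=0 char='_'
After 3 (h): row=0 col=0 char='_'
After 4 (h): row=0 col=0 char='_'
After 5 (j): row=1 col=0 char='p'
After 6 (0): row=1 col=0 char='p'
After 7 (w): row=1 col=6 char='t'
After 8 ($): row=1 col=13 char='o'
After 9 (b): row=1 col=11 char='t'

Answer: t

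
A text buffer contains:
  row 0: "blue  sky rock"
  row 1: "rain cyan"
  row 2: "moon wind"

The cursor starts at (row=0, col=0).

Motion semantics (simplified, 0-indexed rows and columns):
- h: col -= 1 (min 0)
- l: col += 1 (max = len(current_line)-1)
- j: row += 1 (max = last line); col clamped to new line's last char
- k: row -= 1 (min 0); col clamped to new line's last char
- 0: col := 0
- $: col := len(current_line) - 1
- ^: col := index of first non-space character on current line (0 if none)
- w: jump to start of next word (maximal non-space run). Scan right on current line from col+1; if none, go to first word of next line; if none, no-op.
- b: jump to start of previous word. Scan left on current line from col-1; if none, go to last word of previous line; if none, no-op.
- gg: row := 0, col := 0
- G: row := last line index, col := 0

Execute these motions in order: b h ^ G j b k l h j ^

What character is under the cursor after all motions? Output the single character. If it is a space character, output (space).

Answer: r

Derivation:
After 1 (b): row=0 col=0 char='b'
After 2 (h): row=0 col=0 char='b'
After 3 (^): row=0 col=0 char='b'
After 4 (G): row=2 col=0 char='m'
After 5 (j): row=2 col=0 char='m'
After 6 (b): row=1 col=5 char='c'
After 7 (k): row=0 col=5 char='_'
After 8 (l): row=0 col=6 char='s'
After 9 (h): row=0 col=5 char='_'
After 10 (j): row=1 col=5 char='c'
After 11 (^): row=1 col=0 char='r'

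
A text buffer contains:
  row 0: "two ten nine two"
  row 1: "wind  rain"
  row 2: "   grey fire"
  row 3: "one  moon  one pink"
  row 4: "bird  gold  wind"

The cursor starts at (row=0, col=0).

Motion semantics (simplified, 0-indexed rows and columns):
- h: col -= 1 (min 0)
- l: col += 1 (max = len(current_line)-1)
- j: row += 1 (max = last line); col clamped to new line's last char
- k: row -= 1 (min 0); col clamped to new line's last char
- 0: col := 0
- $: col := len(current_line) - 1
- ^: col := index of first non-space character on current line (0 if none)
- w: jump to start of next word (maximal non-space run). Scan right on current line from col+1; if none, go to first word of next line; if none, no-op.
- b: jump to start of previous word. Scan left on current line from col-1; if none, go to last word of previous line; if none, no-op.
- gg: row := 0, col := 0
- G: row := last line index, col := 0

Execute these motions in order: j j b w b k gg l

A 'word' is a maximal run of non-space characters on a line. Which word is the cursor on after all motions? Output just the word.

Answer: two

Derivation:
After 1 (j): row=1 col=0 char='w'
After 2 (j): row=2 col=0 char='_'
After 3 (b): row=1 col=6 char='r'
After 4 (w): row=2 col=3 char='g'
After 5 (b): row=1 col=6 char='r'
After 6 (k): row=0 col=6 char='n'
After 7 (gg): row=0 col=0 char='t'
After 8 (l): row=0 col=1 char='w'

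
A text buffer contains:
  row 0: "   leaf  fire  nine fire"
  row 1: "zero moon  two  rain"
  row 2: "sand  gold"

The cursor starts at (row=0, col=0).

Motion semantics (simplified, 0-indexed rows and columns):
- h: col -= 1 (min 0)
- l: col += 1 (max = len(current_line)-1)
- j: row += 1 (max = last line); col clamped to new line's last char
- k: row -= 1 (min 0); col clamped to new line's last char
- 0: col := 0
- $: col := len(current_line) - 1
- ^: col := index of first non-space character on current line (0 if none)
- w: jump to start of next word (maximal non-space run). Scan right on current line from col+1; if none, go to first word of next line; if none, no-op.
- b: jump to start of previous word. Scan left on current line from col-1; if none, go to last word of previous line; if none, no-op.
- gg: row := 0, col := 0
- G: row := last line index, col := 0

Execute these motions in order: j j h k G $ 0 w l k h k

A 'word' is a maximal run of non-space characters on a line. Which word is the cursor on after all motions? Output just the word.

After 1 (j): row=1 col=0 char='z'
After 2 (j): row=2 col=0 char='s'
After 3 (h): row=2 col=0 char='s'
After 4 (k): row=1 col=0 char='z'
After 5 (G): row=2 col=0 char='s'
After 6 ($): row=2 col=9 char='d'
After 7 (0): row=2 col=0 char='s'
After 8 (w): row=2 col=6 char='g'
After 9 (l): row=2 col=7 char='o'
After 10 (k): row=1 col=7 char='o'
After 11 (h): row=1 col=6 char='o'
After 12 (k): row=0 col=6 char='f'

Answer: leaf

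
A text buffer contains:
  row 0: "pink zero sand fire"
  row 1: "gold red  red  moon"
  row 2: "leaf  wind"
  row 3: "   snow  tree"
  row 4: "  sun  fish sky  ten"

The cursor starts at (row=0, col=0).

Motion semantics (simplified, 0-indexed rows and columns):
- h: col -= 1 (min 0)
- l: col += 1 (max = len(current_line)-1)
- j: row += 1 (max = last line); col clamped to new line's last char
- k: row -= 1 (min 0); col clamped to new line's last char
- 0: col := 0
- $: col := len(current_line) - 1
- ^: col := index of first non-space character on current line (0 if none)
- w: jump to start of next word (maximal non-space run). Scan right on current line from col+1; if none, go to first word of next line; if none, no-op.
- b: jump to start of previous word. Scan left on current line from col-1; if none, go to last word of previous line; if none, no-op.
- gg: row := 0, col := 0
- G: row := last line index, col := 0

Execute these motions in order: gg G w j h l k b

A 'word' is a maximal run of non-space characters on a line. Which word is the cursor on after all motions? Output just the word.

Answer: wind

Derivation:
After 1 (gg): row=0 col=0 char='p'
After 2 (G): row=4 col=0 char='_'
After 3 (w): row=4 col=2 char='s'
After 4 (j): row=4 col=2 char='s'
After 5 (h): row=4 col=1 char='_'
After 6 (l): row=4 col=2 char='s'
After 7 (k): row=3 col=2 char='_'
After 8 (b): row=2 col=6 char='w'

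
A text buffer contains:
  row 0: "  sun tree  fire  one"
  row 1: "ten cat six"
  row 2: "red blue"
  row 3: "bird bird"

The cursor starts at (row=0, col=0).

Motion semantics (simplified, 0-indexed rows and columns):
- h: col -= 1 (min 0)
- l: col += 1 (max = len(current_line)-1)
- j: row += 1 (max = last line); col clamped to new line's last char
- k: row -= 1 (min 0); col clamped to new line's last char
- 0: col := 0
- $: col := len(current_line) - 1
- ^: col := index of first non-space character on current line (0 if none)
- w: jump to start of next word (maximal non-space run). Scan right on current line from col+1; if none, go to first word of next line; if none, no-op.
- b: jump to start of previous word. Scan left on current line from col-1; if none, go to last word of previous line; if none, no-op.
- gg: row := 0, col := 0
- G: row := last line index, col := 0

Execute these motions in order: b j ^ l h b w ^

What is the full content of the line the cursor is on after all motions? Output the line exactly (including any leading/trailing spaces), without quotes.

After 1 (b): row=0 col=0 char='_'
After 2 (j): row=1 col=0 char='t'
After 3 (^): row=1 col=0 char='t'
After 4 (l): row=1 col=1 char='e'
After 5 (h): row=1 col=0 char='t'
After 6 (b): row=0 col=18 char='o'
After 7 (w): row=1 col=0 char='t'
After 8 (^): row=1 col=0 char='t'

Answer: ten cat six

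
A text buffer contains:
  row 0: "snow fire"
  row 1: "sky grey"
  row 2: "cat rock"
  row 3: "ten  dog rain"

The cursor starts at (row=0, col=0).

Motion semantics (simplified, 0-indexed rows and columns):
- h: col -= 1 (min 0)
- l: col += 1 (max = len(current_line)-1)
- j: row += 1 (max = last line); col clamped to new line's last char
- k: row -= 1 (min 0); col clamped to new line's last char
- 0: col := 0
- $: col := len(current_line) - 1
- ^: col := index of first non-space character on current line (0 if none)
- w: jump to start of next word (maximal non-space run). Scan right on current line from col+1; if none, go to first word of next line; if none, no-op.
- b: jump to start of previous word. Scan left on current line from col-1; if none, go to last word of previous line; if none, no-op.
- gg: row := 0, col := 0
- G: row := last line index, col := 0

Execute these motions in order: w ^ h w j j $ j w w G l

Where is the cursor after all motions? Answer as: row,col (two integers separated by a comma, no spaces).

Answer: 3,1

Derivation:
After 1 (w): row=0 col=5 char='f'
After 2 (^): row=0 col=0 char='s'
After 3 (h): row=0 col=0 char='s'
After 4 (w): row=0 col=5 char='f'
After 5 (j): row=1 col=5 char='r'
After 6 (j): row=2 col=5 char='o'
After 7 ($): row=2 col=7 char='k'
After 8 (j): row=3 col=7 char='g'
After 9 (w): row=3 col=9 char='r'
After 10 (w): row=3 col=9 char='r'
After 11 (G): row=3 col=0 char='t'
After 12 (l): row=3 col=1 char='e'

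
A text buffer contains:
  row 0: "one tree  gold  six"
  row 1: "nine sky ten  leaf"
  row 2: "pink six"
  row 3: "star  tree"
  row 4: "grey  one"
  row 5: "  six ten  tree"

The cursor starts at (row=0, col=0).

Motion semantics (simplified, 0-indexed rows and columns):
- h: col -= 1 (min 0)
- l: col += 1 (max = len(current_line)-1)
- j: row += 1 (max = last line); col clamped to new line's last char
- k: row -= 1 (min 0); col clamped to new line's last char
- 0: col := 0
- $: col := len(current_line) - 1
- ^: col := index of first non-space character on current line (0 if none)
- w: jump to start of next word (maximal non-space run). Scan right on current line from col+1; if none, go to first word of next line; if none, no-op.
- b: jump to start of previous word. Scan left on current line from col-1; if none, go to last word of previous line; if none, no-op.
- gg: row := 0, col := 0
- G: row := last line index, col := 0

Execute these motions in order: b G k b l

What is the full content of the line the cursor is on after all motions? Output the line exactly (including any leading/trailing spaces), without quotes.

After 1 (b): row=0 col=0 char='o'
After 2 (G): row=5 col=0 char='_'
After 3 (k): row=4 col=0 char='g'
After 4 (b): row=3 col=6 char='t'
After 5 (l): row=3 col=7 char='r'

Answer: star  tree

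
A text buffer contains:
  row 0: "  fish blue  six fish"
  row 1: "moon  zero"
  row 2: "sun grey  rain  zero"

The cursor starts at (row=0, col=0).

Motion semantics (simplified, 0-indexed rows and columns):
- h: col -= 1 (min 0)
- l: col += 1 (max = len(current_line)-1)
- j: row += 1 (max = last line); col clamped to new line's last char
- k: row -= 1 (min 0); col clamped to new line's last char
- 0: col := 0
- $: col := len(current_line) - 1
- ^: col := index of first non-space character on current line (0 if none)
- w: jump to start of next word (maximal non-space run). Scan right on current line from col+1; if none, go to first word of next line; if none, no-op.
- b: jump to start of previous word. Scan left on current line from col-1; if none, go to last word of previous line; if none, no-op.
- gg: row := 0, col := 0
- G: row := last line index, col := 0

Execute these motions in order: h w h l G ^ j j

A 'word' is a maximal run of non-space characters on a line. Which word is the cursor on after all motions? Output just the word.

After 1 (h): row=0 col=0 char='_'
After 2 (w): row=0 col=2 char='f'
After 3 (h): row=0 col=1 char='_'
After 4 (l): row=0 col=2 char='f'
After 5 (G): row=2 col=0 char='s'
After 6 (^): row=2 col=0 char='s'
After 7 (j): row=2 col=0 char='s'
After 8 (j): row=2 col=0 char='s'

Answer: sun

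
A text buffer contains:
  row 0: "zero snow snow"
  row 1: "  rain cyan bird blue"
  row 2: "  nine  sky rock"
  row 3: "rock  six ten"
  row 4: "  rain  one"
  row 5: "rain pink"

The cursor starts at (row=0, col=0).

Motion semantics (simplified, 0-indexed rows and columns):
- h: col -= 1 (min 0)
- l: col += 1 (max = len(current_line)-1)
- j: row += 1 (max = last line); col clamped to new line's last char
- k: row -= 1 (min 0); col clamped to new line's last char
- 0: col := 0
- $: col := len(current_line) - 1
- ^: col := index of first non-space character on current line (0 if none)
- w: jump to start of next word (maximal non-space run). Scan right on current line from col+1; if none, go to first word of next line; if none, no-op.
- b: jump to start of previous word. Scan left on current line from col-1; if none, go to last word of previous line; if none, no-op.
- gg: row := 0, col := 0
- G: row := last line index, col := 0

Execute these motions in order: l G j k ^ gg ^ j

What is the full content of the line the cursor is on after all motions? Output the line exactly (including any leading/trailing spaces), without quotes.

Answer:   rain cyan bird blue

Derivation:
After 1 (l): row=0 col=1 char='e'
After 2 (G): row=5 col=0 char='r'
After 3 (j): row=5 col=0 char='r'
After 4 (k): row=4 col=0 char='_'
After 5 (^): row=4 col=2 char='r'
After 6 (gg): row=0 col=0 char='z'
After 7 (^): row=0 col=0 char='z'
After 8 (j): row=1 col=0 char='_'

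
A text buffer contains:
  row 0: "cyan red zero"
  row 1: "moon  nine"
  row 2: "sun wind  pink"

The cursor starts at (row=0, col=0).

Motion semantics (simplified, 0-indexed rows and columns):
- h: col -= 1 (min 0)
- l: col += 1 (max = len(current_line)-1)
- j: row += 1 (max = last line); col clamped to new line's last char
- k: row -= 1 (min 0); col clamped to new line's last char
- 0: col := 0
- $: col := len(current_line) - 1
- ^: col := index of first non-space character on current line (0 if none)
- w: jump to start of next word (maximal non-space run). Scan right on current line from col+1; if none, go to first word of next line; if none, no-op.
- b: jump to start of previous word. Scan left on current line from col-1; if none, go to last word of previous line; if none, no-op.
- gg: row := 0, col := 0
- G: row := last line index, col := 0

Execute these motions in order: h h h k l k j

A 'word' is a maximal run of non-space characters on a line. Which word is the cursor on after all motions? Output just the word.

Answer: moon

Derivation:
After 1 (h): row=0 col=0 char='c'
After 2 (h): row=0 col=0 char='c'
After 3 (h): row=0 col=0 char='c'
After 4 (k): row=0 col=0 char='c'
After 5 (l): row=0 col=1 char='y'
After 6 (k): row=0 col=1 char='y'
After 7 (j): row=1 col=1 char='o'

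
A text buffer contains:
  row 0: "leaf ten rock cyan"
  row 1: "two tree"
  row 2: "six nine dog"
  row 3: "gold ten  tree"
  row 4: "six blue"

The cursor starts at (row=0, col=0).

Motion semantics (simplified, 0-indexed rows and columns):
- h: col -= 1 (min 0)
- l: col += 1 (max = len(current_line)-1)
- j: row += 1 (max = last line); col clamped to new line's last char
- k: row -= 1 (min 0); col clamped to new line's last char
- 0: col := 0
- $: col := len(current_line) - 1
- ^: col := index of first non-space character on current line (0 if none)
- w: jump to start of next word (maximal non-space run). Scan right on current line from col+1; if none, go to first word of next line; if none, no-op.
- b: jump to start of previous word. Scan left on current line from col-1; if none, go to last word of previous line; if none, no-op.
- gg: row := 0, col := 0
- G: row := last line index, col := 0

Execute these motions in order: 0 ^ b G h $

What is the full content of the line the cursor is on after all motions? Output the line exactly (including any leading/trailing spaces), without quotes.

Answer: six blue

Derivation:
After 1 (0): row=0 col=0 char='l'
After 2 (^): row=0 col=0 char='l'
After 3 (b): row=0 col=0 char='l'
After 4 (G): row=4 col=0 char='s'
After 5 (h): row=4 col=0 char='s'
After 6 ($): row=4 col=7 char='e'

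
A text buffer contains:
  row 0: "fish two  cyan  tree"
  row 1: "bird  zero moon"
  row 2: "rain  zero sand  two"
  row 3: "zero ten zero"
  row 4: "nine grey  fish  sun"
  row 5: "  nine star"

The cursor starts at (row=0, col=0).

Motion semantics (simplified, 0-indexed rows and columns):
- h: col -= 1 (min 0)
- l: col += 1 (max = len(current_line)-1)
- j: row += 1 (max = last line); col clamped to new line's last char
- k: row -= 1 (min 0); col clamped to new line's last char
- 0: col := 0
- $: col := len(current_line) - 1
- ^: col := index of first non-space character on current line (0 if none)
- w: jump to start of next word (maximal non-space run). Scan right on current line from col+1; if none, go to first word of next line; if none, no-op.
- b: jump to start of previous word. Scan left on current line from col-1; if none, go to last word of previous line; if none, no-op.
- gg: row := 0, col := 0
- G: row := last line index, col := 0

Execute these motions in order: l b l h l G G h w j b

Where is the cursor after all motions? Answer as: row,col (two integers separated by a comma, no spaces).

After 1 (l): row=0 col=1 char='i'
After 2 (b): row=0 col=0 char='f'
After 3 (l): row=0 col=1 char='i'
After 4 (h): row=0 col=0 char='f'
After 5 (l): row=0 col=1 char='i'
After 6 (G): row=5 col=0 char='_'
After 7 (G): row=5 col=0 char='_'
After 8 (h): row=5 col=0 char='_'
After 9 (w): row=5 col=2 char='n'
After 10 (j): row=5 col=2 char='n'
After 11 (b): row=4 col=17 char='s'

Answer: 4,17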